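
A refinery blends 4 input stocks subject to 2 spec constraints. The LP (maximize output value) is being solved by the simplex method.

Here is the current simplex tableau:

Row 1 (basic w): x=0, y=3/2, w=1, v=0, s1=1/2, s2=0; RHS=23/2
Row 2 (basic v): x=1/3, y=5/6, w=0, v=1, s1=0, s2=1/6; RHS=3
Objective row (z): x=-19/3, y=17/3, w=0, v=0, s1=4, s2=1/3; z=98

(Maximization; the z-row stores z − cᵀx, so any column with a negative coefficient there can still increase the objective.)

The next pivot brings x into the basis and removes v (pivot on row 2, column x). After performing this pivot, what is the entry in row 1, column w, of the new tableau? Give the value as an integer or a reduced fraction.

Pivot element is row 2, column x: 1/3.
Normalize row 2: new (row 2, w) = 0/(1/3) = 0.
row 1 ← row 1 − 0·(new row 2): 1 − 0·0 = 1.

1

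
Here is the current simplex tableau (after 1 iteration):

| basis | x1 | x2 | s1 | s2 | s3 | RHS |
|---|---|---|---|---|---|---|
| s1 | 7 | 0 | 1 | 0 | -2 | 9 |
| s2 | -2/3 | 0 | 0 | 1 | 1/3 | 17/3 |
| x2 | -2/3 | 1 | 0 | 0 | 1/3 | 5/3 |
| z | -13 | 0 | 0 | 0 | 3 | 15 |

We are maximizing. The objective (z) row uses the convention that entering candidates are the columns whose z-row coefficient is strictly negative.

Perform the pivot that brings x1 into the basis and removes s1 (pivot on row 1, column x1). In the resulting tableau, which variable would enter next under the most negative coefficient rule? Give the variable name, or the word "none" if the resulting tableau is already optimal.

s3

Pivot element 7. New z-row = old z-row − (-13)·(row 1/7).
Updated z-row coefficients: x1: 0, x2: 0, s1: 13/7, s2: 0, s3: -5/7.
The most negative is -5/7 in column s3, so s3 would enter next.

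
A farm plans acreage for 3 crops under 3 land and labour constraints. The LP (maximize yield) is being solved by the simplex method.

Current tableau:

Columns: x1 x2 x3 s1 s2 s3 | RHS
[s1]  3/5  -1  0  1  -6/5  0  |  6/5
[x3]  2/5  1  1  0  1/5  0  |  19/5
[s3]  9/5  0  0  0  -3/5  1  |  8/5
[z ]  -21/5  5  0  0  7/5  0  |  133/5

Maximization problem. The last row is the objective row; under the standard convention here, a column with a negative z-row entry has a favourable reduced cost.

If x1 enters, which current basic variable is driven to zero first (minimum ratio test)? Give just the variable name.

s3

Ratios: row 1 (s1): (6/5)/(3/5) = 2; row 2 (x3): (19/5)/(2/5) = 19/2; row 3 (s3): (8/5)/(9/5) = 8/9.
Minimum ratio 8/9 is in the s3 row, so s3 leaves.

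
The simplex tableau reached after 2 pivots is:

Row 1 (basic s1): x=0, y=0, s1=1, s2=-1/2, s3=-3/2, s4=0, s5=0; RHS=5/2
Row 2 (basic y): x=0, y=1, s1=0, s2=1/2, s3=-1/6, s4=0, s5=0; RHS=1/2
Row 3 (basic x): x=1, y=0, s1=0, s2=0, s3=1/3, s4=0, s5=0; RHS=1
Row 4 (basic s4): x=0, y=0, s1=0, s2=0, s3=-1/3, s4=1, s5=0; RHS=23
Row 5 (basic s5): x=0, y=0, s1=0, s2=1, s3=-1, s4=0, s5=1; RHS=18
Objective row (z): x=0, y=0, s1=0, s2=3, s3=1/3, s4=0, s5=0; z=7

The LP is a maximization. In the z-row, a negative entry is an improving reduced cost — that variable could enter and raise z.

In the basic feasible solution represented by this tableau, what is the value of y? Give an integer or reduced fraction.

y is basic (row 2); its value is the RHS of that row: 1/2.

1/2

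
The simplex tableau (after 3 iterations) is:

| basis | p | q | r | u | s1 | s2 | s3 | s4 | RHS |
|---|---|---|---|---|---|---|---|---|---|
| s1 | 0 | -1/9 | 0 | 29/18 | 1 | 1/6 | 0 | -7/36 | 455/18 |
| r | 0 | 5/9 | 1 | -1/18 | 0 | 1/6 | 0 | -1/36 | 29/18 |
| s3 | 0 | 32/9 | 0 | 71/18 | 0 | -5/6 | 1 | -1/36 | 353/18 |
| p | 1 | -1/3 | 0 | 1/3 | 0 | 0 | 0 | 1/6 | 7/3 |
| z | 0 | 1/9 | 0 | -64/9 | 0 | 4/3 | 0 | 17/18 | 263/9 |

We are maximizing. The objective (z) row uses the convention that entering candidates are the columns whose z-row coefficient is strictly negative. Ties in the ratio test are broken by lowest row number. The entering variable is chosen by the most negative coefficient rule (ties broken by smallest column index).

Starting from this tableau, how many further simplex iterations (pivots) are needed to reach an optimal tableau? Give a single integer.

pivot: u in, s3 out → z = 4585/71
pivot: s2 in, p out → z = 331/5
No improving column remains; optimal.

2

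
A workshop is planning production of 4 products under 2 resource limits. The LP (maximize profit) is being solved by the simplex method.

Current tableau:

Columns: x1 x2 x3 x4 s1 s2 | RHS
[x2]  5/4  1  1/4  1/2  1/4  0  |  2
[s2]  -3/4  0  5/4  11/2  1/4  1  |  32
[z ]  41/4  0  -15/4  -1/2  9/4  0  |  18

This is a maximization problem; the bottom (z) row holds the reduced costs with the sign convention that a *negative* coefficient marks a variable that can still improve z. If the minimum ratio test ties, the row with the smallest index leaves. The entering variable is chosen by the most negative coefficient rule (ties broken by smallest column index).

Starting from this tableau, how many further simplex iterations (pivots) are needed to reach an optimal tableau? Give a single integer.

pivot: x3 in, x2 out → z = 48
No improving column remains; optimal.

1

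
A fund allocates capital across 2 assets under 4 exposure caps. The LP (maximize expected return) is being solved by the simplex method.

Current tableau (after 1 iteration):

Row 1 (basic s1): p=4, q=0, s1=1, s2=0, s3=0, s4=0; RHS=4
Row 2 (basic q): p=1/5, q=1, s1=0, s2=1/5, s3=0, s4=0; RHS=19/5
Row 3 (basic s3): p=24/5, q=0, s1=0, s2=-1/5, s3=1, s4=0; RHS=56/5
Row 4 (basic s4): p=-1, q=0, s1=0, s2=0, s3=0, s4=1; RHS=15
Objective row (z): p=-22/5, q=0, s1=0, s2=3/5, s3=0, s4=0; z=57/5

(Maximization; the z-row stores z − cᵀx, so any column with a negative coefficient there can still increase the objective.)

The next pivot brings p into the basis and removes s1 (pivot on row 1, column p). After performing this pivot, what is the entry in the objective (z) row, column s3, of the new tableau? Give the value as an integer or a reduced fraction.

Pivot element is row 1, column p: 4.
Normalize row 1: new (row 1, s3) = 0/4 = 0.
z-row ← z-row − (-22/5)·(new row 1): 0 − (-22/5)·0 = 0.

0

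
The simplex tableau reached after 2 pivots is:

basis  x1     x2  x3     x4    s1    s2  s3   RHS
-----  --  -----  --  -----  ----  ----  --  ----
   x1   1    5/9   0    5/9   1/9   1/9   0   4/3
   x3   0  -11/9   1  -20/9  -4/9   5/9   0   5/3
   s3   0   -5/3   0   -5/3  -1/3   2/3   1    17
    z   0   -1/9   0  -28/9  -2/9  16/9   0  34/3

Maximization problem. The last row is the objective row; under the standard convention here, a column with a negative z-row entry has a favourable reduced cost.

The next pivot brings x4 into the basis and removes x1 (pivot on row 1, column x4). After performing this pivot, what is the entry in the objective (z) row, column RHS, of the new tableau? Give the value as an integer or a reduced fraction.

94/5

Pivot element is row 1, column x4: 5/9.
Normalize row 1: new (row 1, RHS) = (4/3)/(5/9) = 12/5.
z-row ← z-row − (-28/9)·(new row 1): 34/3 − (-28/9)·(12/5) = 94/5.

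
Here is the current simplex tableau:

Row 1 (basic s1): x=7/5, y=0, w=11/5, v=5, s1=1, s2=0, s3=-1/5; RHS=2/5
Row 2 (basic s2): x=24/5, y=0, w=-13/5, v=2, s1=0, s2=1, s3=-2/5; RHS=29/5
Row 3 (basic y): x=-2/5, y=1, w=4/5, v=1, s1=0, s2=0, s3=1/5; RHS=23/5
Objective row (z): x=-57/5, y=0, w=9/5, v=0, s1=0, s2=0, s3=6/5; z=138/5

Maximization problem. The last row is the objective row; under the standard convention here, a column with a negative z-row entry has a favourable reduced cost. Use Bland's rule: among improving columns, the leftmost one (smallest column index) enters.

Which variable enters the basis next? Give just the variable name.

Objective-row coefficients: x: -57/5, y: 0, w: 9/5, v: 0, s1: 0, s2: 0, s3: 6/5.
Improving columns: x. Bland's rule picks the smallest column index → x.

x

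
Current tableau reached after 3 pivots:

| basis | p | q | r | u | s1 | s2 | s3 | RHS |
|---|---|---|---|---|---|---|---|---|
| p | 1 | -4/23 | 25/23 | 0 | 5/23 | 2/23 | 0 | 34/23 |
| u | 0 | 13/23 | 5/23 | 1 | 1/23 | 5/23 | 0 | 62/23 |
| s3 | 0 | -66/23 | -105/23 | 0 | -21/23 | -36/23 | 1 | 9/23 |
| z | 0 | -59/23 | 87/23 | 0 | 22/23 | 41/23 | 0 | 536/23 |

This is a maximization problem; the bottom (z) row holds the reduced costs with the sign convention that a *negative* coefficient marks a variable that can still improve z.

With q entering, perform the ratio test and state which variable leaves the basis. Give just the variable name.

u

Ratios: row 1 (p): entry -4/23 ≤ 0, skip; row 2 (u): (62/23)/(13/23) = 62/13; row 3 (s3): entry -66/23 ≤ 0, skip.
Minimum ratio 62/13 is in the u row, so u leaves.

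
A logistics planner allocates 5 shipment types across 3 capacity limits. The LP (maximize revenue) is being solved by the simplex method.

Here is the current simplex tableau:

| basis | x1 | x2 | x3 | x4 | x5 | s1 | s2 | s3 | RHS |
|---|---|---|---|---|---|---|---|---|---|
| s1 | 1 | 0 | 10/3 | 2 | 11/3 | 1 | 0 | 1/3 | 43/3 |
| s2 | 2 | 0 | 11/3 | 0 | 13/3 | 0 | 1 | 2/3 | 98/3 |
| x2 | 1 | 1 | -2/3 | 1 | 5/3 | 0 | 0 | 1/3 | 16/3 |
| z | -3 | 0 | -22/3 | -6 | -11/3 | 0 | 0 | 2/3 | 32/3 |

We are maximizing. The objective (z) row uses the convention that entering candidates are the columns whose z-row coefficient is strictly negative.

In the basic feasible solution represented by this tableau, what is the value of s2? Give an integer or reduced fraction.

98/3

s2 is basic (row 2); its value is the RHS of that row: 98/3.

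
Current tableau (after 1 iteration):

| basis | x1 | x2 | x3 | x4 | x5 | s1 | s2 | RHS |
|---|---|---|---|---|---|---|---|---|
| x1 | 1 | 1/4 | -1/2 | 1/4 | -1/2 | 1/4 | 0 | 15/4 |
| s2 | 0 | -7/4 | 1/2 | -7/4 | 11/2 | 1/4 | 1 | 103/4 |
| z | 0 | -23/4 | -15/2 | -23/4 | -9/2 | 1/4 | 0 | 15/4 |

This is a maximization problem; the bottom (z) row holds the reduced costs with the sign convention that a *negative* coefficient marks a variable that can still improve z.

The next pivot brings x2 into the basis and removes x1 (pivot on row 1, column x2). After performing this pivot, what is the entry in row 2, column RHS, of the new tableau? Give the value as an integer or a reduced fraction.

52

Pivot element is row 1, column x2: 1/4.
Normalize row 1: new (row 1, RHS) = (15/4)/(1/4) = 15.
row 2 ← row 2 − (-7/4)·(new row 1): 103/4 − (-7/4)·15 = 52.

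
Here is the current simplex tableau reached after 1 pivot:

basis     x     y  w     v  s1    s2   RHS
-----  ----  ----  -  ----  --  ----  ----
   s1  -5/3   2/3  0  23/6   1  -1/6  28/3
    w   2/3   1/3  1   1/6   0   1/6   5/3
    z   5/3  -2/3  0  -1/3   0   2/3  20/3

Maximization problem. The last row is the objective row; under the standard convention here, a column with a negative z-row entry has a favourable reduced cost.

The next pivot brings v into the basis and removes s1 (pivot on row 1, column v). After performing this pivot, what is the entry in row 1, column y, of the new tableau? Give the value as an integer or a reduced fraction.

Pivot element is row 1, column v: 23/6.
Normalize row 1: new (row 1, y) = (2/3)/(23/6) = 4/23.
Row 1 is the pivot row, so the entry is 4/23.

4/23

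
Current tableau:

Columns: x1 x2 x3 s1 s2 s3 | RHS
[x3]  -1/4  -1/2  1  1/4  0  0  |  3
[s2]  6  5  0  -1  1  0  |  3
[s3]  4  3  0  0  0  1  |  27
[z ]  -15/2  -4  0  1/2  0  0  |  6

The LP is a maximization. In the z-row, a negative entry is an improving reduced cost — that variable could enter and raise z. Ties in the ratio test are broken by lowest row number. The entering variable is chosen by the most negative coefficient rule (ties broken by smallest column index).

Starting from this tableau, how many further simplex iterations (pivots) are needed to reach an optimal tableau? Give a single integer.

2

pivot: x1 in, s2 out → z = 39/4
pivot: s1 in, x3 out → z = 21
No improving column remains; optimal.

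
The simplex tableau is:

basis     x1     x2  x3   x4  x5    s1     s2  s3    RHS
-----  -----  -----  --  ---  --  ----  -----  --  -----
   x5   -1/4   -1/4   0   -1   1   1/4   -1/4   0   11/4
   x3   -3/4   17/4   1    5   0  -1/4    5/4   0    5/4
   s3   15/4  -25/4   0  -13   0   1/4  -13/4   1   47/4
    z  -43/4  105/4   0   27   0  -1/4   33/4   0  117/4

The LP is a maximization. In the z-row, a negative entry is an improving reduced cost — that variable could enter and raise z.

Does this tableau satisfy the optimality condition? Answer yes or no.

Column x1 has objective-row coefficient -43/4, which is negative; an improving pivot exists, so not yet optimal.

no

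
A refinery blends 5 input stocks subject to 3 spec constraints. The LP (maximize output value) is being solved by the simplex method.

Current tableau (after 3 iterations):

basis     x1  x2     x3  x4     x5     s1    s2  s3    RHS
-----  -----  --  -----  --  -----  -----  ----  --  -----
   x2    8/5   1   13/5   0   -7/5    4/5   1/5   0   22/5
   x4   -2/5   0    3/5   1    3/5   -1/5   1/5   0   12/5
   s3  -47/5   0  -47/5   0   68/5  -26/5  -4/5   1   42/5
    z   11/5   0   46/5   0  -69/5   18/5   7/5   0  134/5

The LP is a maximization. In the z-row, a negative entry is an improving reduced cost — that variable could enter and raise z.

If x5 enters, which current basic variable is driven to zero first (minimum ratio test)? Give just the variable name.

s3

Ratios: row 1 (x2): entry -7/5 ≤ 0, skip; row 2 (x4): (12/5)/(3/5) = 4; row 3 (s3): (42/5)/(68/5) = 21/34.
Minimum ratio 21/34 is in the s3 row, so s3 leaves.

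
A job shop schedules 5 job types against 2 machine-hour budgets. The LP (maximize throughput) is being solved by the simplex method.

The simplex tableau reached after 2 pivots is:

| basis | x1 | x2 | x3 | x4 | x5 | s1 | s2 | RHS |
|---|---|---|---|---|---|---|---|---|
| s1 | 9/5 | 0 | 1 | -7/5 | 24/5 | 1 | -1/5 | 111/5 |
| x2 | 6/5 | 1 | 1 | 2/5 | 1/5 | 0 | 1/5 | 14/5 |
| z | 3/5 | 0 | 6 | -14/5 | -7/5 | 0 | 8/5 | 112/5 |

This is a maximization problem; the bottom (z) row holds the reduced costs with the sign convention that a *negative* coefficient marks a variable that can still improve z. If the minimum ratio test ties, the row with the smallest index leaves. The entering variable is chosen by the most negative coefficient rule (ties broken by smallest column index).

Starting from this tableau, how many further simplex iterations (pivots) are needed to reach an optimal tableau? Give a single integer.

pivot: x4 in, x2 out → z = 42
No improving column remains; optimal.

1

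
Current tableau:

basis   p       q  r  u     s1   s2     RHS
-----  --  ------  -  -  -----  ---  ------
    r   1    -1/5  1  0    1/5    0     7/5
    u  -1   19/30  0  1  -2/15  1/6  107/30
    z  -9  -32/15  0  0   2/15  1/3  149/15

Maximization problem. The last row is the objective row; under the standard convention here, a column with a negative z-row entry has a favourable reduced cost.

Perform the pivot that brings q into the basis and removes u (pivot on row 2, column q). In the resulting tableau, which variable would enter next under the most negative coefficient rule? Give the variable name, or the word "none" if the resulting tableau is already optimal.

p

Pivot element 19/30. New z-row = old z-row − (-32/15)·(row 2/(19/30)).
Updated z-row coefficients: p: -235/19, q: 0, r: 0, u: 64/19, s1: -6/19, s2: 17/19.
The most negative is -235/19 in column p, so p would enter next.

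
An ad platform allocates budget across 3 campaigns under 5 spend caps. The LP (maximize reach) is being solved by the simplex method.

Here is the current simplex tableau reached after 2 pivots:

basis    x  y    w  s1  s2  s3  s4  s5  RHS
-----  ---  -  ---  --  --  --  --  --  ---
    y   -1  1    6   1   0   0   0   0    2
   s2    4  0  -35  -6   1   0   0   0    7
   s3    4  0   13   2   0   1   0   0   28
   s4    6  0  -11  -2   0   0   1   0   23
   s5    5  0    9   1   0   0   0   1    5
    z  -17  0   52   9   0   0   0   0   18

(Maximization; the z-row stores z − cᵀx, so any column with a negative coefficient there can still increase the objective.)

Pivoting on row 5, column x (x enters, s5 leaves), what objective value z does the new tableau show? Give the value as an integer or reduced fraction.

Minimum ratio for x: 5/5 = 1.
z changes by −(z-row coeff of x)·ratio = −(-17)·1 = 17.
New z = 18 + 17 = 35.

35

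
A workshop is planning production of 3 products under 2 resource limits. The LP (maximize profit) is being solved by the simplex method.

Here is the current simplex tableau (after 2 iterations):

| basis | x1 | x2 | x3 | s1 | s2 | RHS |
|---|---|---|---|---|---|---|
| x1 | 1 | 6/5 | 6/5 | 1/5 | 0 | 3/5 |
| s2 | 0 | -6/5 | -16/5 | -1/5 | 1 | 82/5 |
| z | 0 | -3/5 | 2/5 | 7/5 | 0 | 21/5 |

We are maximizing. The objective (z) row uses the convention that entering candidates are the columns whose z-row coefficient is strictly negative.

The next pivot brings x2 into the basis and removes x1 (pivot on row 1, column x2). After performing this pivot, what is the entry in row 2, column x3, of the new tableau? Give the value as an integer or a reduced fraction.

-2

Pivot element is row 1, column x2: 6/5.
Normalize row 1: new (row 1, x3) = (6/5)/(6/5) = 1.
row 2 ← row 2 − (-6/5)·(new row 1): -16/5 − (-6/5)·1 = -2.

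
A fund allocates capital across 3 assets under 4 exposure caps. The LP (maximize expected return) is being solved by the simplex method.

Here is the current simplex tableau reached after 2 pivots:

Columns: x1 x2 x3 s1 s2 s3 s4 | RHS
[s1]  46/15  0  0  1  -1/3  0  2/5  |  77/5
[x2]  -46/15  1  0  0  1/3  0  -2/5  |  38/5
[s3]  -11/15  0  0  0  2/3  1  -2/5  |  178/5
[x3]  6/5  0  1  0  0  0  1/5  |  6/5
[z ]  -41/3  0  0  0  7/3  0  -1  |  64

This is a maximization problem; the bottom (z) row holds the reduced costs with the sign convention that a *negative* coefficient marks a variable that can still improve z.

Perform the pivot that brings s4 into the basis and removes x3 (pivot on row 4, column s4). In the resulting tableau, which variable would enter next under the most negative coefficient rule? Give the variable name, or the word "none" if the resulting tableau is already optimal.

Pivot element 1/5. New z-row = old z-row − (-1)·(row 4/(1/5)).
Updated z-row coefficients: x1: -23/3, x2: 0, x3: 5, s1: 0, s2: 7/3, s3: 0, s4: 0.
The most negative is -23/3 in column x1, so x1 would enter next.

x1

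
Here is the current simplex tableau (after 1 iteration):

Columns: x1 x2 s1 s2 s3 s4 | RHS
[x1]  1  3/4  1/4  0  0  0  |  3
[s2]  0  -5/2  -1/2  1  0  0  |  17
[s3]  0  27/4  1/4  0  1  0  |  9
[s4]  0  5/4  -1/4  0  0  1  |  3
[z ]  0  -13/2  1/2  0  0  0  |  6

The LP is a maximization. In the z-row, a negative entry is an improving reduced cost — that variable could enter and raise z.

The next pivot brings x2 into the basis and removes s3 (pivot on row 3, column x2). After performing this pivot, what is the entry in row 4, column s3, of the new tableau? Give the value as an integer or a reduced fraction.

-5/27

Pivot element is row 3, column x2: 27/4.
Normalize row 3: new (row 3, s3) = 1/(27/4) = 4/27.
row 4 ← row 4 − (5/4)·(new row 3): 0 − (5/4)·(4/27) = -5/27.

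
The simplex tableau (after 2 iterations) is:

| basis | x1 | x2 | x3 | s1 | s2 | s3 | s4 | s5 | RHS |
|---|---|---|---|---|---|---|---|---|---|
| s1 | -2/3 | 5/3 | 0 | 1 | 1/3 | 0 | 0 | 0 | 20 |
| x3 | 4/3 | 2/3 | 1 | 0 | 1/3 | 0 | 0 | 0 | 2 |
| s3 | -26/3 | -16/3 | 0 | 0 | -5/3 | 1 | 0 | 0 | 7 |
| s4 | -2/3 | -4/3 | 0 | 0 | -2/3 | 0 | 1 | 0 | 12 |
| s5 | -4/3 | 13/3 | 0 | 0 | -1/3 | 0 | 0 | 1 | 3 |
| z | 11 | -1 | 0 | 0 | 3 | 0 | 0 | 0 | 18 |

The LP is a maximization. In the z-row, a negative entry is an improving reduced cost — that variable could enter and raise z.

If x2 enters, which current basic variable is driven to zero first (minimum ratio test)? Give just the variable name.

Ratios: row 1 (s1): 20/(5/3) = 12; row 2 (x3): 2/(2/3) = 3; row 3 (s3): entry -16/3 ≤ 0, skip; row 4 (s4): entry -4/3 ≤ 0, skip; row 5 (s5): 3/(13/3) = 9/13.
Minimum ratio 9/13 is in the s5 row, so s5 leaves.

s5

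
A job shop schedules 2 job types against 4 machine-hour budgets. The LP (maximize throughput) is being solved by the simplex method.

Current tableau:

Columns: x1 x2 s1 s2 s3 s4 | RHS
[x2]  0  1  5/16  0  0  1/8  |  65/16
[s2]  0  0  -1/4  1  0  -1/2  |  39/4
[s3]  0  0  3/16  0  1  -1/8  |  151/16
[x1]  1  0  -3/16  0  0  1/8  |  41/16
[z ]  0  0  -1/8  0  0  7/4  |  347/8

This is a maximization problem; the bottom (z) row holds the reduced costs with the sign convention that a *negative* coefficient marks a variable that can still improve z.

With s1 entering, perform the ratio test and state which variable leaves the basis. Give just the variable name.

Ratios: row 1 (x2): (65/16)/(5/16) = 13; row 2 (s2): entry -1/4 ≤ 0, skip; row 3 (s3): (151/16)/(3/16) = 151/3; row 4 (x1): entry -3/16 ≤ 0, skip.
Minimum ratio 13 is in the x2 row, so x2 leaves.

x2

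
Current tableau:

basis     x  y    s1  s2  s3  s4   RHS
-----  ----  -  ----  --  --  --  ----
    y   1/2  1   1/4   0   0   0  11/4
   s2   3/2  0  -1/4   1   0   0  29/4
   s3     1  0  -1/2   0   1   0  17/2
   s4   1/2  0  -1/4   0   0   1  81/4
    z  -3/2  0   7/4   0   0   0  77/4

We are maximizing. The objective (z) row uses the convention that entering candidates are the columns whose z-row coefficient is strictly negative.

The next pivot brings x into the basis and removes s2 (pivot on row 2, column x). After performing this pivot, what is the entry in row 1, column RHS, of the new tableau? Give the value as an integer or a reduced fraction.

Pivot element is row 2, column x: 3/2.
Normalize row 2: new (row 2, RHS) = (29/4)/(3/2) = 29/6.
row 1 ← row 1 − (1/2)·(new row 2): 11/4 − (1/2)·(29/6) = 1/3.

1/3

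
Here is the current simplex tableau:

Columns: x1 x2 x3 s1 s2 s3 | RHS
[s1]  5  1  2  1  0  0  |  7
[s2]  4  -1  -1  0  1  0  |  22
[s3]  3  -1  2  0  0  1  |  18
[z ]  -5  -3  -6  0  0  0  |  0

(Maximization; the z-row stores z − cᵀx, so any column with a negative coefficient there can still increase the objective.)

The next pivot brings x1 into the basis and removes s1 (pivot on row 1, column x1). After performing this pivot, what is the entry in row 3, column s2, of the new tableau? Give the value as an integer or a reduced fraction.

Pivot element is row 1, column x1: 5.
Normalize row 1: new (row 1, s2) = 0/5 = 0.
row 3 ← row 3 − 3·(new row 1): 0 − 3·0 = 0.

0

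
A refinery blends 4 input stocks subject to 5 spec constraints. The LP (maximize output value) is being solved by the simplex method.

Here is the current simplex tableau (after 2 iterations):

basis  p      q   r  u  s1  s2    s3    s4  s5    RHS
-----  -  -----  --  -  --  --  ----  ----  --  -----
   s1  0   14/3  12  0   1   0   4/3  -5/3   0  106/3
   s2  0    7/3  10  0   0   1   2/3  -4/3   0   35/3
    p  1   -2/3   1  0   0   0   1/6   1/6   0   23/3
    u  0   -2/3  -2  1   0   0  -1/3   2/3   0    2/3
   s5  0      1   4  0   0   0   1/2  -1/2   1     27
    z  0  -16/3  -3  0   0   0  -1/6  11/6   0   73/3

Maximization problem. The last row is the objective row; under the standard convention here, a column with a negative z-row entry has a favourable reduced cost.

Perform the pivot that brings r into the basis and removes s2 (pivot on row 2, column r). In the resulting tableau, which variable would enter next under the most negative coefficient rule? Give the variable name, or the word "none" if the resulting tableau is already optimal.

q

Pivot element 10. New z-row = old z-row − (-3)·(row 2/10).
Updated z-row coefficients: p: 0, q: -139/30, r: 0, u: 0, s1: 0, s2: 3/10, s3: 1/30, s4: 43/30, s5: 0.
The most negative is -139/30 in column q, so q would enter next.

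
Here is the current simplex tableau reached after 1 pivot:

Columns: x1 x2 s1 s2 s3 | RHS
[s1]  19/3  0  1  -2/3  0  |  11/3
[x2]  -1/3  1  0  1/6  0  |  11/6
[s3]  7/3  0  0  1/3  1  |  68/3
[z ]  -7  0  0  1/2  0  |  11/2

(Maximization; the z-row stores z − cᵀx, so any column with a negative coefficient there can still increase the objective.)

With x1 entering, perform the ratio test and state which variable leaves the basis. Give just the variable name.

s1

Ratios: row 1 (s1): (11/3)/(19/3) = 11/19; row 2 (x2): entry -1/3 ≤ 0, skip; row 3 (s3): (68/3)/(7/3) = 68/7.
Minimum ratio 11/19 is in the s1 row, so s1 leaves.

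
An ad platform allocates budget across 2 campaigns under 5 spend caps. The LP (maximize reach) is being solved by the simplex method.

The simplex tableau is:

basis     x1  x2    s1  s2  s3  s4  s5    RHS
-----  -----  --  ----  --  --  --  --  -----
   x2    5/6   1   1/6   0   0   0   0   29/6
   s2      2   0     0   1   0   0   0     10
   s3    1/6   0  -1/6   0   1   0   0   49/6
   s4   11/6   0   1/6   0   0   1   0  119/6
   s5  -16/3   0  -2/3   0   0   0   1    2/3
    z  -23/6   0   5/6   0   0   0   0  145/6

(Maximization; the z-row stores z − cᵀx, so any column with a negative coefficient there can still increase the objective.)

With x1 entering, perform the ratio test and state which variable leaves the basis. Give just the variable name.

Ratios: row 1 (x2): (29/6)/(5/6) = 29/5; row 2 (s2): 10/2 = 5; row 3 (s3): (49/6)/(1/6) = 49; row 4 (s4): (119/6)/(11/6) = 119/11; row 5 (s5): entry -16/3 ≤ 0, skip.
Minimum ratio 5 is in the s2 row, so s2 leaves.

s2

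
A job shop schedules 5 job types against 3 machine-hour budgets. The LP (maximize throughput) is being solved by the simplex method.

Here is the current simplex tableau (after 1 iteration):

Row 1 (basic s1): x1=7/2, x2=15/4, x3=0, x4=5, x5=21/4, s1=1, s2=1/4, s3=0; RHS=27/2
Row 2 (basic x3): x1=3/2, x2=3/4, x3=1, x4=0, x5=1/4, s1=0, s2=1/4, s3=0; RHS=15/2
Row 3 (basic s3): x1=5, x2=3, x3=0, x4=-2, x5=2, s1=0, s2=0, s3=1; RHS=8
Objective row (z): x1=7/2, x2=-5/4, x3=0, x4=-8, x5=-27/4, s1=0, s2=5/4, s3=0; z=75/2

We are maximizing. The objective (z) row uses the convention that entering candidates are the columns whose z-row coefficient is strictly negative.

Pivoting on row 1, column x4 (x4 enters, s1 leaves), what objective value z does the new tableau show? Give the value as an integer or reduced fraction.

Minimum ratio for x4: (27/2)/5 = 27/10.
z changes by −(z-row coeff of x4)·ratio = −(-8)·(27/10) = 108/5.
New z = 75/2 + (108/5) = 591/10.

591/10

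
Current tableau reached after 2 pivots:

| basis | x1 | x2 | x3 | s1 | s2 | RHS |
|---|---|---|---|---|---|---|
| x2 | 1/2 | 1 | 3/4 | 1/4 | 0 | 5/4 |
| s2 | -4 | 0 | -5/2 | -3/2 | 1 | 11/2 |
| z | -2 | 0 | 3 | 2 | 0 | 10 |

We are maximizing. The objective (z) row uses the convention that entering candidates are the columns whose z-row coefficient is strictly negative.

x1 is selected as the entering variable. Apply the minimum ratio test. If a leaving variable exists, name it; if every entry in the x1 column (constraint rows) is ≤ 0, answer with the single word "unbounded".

x2

Ratios: row 1 (x2): (5/4)/(1/2) = 5/2; row 2 (s2): entry -4 ≤ 0, skip.
Minimum ratio is in the x2 row, so x2 leaves.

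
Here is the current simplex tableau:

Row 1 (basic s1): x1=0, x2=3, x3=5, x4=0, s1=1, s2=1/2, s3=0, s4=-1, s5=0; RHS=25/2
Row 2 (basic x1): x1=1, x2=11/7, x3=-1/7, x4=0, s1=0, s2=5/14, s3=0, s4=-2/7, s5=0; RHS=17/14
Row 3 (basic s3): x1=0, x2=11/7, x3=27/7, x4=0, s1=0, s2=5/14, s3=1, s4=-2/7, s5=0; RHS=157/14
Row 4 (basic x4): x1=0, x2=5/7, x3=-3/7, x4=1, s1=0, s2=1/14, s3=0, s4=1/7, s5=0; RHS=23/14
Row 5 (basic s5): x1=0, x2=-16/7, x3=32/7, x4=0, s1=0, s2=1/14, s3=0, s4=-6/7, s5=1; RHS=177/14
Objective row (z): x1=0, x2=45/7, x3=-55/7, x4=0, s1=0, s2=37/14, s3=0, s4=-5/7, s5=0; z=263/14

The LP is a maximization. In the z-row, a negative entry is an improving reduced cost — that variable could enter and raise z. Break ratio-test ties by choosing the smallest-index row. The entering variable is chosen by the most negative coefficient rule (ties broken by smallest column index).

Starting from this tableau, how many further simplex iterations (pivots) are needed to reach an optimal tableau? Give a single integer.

pivot: x3 in, s1 out → z = 269/7
pivot: s4 in, s3 out → z = 779/17
pivot: s1 in, x4 out → z = 226/3
No improving column remains; optimal.

3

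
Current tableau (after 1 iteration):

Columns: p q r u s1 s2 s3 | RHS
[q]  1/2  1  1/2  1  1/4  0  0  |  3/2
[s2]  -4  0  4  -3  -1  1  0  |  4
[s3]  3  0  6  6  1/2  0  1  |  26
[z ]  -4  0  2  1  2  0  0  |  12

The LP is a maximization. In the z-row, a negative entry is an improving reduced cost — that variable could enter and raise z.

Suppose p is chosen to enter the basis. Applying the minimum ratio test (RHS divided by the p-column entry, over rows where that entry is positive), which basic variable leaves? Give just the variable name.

Ratios: row 1 (q): (3/2)/(1/2) = 3; row 2 (s2): entry -4 ≤ 0, skip; row 3 (s3): 26/3 = 26/3.
Minimum ratio 3 is in the q row, so q leaves.

q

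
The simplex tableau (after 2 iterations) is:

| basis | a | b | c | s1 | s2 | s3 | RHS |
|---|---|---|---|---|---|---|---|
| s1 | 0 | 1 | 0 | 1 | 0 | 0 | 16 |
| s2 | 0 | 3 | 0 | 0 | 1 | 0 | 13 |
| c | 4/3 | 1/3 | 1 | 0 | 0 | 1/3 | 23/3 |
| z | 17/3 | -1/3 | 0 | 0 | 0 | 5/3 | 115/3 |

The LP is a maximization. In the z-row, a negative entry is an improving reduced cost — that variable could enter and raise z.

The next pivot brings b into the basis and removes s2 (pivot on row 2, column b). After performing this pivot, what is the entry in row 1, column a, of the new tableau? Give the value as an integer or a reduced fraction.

Pivot element is row 2, column b: 3.
Normalize row 2: new (row 2, a) = 0/3 = 0.
row 1 ← row 1 − 1·(new row 2): 0 − 1·0 = 0.

0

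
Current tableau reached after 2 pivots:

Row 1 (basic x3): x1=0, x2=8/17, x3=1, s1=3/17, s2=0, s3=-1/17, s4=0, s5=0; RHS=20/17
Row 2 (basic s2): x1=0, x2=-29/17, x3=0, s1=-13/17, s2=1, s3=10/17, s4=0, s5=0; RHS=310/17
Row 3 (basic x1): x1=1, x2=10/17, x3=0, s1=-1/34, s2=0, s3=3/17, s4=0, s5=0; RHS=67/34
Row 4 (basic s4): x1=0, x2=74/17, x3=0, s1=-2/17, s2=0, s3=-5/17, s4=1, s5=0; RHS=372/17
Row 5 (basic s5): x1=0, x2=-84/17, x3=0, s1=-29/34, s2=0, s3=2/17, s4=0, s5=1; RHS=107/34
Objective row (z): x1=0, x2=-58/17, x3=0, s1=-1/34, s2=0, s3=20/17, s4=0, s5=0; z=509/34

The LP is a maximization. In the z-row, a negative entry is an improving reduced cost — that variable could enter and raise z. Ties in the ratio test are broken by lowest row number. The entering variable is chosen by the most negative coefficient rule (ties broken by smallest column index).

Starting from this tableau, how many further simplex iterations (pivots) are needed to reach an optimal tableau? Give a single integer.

1

pivot: x2 in, x3 out → z = 47/2
No improving column remains; optimal.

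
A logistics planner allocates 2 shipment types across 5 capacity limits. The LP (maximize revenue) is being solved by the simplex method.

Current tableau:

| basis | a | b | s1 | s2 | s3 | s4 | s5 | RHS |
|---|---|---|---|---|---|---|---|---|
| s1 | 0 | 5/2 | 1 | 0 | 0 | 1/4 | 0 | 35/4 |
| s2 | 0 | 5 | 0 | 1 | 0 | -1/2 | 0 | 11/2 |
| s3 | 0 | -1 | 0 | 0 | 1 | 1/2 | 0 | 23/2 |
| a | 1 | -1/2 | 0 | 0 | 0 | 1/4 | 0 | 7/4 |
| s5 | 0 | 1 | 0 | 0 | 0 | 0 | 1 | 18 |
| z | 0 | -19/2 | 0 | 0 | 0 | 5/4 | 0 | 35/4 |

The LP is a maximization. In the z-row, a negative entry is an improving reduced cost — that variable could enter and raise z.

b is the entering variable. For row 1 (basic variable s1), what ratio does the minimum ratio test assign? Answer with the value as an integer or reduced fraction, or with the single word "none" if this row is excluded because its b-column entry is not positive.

Ratio = RHS / (b entry) = (35/4) / (5/2) = 7/2.

7/2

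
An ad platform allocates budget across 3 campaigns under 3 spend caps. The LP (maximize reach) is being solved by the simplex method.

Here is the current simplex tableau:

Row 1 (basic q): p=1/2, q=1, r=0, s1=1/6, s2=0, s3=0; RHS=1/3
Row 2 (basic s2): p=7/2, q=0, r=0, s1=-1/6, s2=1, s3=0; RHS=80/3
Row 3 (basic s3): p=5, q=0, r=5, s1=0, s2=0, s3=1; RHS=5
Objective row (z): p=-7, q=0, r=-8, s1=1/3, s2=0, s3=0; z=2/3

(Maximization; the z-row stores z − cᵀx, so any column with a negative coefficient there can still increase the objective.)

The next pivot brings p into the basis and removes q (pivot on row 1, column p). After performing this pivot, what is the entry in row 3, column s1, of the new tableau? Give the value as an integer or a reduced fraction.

Pivot element is row 1, column p: 1/2.
Normalize row 1: new (row 1, s1) = (1/6)/(1/2) = 1/3.
row 3 ← row 3 − 5·(new row 1): 0 − 5·(1/3) = -5/3.

-5/3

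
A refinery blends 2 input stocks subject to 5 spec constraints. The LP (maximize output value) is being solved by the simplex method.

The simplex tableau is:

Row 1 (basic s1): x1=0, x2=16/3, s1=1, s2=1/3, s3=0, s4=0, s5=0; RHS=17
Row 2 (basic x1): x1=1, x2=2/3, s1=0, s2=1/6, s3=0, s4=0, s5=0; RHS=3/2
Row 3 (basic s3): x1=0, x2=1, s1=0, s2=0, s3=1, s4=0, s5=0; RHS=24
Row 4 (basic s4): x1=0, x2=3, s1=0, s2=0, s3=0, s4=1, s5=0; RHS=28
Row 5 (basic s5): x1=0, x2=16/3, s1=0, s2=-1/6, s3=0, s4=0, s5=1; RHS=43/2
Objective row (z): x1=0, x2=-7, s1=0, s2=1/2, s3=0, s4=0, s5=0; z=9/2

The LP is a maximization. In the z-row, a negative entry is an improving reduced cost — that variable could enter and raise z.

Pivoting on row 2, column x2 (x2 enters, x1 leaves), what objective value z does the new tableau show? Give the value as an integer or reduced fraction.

81/4

Minimum ratio for x2: (3/2)/(2/3) = 9/4.
z changes by −(z-row coeff of x2)·ratio = −(-7)·(9/4) = 63/4.
New z = 9/2 + (63/4) = 81/4.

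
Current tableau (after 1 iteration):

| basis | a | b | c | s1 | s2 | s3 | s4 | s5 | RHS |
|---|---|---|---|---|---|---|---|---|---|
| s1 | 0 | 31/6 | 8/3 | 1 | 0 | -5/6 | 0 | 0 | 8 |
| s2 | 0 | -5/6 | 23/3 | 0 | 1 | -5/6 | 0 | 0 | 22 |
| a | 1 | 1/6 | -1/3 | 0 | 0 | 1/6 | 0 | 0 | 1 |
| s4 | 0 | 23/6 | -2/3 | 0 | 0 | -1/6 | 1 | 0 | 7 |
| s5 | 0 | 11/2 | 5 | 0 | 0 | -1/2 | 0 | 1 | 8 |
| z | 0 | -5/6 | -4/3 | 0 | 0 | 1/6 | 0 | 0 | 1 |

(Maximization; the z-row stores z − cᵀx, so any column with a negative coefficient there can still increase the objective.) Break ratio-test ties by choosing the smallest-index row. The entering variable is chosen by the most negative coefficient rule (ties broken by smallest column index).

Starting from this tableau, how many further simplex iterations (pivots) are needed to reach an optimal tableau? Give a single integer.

1

pivot: c in, s5 out → z = 47/15
No improving column remains; optimal.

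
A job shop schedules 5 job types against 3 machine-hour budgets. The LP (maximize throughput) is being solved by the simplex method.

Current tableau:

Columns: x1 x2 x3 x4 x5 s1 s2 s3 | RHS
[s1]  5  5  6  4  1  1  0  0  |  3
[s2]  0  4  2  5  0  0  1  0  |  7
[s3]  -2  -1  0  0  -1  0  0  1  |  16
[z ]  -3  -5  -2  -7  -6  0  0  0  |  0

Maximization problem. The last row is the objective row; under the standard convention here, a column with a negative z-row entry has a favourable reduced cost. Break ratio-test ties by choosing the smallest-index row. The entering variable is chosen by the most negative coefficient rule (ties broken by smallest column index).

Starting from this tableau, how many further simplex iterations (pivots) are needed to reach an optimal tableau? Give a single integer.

pivot: x4 in, s1 out → z = 21/4
pivot: x5 in, x4 out → z = 18
No improving column remains; optimal.

2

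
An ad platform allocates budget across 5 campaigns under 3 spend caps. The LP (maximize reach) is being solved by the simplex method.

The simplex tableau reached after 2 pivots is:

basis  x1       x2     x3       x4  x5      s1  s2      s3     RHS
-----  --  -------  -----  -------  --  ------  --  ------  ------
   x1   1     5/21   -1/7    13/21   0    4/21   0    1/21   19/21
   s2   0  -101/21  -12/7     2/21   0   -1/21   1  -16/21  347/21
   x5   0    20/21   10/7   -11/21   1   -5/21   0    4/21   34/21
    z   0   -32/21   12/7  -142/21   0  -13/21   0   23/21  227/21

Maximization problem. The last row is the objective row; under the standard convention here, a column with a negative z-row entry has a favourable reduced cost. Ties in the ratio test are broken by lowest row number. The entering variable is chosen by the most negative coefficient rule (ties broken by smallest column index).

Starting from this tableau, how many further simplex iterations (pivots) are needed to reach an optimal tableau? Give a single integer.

1

pivot: x4 in, x1 out → z = 269/13
No improving column remains; optimal.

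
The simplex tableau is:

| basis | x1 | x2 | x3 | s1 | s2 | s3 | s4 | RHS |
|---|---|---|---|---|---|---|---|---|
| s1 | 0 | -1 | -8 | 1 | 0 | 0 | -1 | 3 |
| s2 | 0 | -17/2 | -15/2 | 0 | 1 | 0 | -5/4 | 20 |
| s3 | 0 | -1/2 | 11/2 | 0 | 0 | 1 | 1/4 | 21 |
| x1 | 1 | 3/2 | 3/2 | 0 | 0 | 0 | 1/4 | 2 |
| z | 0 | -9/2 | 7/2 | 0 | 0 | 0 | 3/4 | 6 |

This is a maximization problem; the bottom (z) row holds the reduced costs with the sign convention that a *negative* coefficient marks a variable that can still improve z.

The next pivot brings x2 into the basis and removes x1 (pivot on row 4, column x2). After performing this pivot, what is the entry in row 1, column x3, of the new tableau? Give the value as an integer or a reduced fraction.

-7

Pivot element is row 4, column x2: 3/2.
Normalize row 4: new (row 4, x3) = (3/2)/(3/2) = 1.
row 1 ← row 1 − (-1)·(new row 4): -8 − (-1)·1 = -7.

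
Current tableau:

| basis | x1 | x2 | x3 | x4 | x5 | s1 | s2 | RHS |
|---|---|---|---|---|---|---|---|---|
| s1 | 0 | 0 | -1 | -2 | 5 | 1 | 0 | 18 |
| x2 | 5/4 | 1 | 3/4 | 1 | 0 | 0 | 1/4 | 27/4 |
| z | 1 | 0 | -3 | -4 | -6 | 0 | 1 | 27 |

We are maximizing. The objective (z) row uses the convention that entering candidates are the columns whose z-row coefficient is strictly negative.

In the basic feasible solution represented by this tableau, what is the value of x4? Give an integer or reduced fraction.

0

x4 is nonbasic (not in the basis column), so its value in the current BFS is 0.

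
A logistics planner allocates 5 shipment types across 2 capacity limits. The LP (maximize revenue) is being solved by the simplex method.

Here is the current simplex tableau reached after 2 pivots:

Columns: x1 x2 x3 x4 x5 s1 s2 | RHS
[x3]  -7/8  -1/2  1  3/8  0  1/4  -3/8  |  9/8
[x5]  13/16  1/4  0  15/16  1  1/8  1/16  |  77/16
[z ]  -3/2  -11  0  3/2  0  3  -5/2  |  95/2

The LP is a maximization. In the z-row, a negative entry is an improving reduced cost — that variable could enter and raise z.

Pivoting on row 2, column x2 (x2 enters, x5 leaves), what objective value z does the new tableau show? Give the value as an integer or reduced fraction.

1037/4

Minimum ratio for x2: (77/16)/(1/4) = 77/4.
z changes by −(z-row coeff of x2)·ratio = −(-11)·(77/4) = 847/4.
New z = 95/2 + (847/4) = 1037/4.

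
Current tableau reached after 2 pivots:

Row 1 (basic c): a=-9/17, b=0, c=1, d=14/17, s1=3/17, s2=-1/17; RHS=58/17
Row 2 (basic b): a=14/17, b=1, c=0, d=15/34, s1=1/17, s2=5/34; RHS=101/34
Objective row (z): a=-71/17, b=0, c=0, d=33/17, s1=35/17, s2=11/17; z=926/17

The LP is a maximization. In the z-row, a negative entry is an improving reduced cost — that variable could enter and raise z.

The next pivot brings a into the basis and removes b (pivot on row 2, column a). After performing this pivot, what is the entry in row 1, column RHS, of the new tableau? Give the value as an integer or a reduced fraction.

149/28

Pivot element is row 2, column a: 14/17.
Normalize row 2: new (row 2, RHS) = (101/34)/(14/17) = 101/28.
row 1 ← row 1 − (-9/17)·(new row 2): 58/17 − (-9/17)·(101/28) = 149/28.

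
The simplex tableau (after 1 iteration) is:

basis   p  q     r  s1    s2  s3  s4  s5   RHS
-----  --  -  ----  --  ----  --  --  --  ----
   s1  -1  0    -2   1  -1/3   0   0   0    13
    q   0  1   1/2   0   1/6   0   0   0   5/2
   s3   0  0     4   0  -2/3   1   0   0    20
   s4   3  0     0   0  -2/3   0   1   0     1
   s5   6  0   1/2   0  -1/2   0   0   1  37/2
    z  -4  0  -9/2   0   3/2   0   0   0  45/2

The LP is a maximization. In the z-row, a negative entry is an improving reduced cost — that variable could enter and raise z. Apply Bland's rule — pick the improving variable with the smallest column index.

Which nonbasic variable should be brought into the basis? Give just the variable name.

p

Objective-row coefficients: p: -4, q: 0, r: -9/2, s1: 0, s2: 3/2, s3: 0, s4: 0, s5: 0.
Improving columns: p, r. Bland's rule picks the smallest column index → p.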